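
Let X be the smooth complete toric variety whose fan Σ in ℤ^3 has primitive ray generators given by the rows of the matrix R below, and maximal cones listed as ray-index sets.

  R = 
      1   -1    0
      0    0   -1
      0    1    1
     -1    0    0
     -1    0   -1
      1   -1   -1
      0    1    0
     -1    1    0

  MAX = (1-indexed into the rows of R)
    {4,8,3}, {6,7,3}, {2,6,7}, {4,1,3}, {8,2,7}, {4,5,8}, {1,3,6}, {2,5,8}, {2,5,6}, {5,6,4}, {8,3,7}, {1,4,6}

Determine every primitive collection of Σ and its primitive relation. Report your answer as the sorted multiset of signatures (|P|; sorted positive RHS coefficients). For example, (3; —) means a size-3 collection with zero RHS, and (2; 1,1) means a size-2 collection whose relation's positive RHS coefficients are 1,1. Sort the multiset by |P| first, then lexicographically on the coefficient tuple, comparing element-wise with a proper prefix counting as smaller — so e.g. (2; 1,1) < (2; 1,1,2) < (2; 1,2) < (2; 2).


Primitive collections (11):

  P={1,8}:  v_{1} + v_{8} = 0 ; sig = (2; —)
  P={1,2}:  v_{1} + v_{2} = v_{6} ; sig = (2; 1)
  P={2,3}:  v_{2} + v_{3} = v_{7} ; sig = (2; 1)
  P={2,4}:  v_{2} + v_{4} = v_{5} ; sig = (2; 1)
  P={3,5}:  v_{3} + v_{5} = v_{8} ; sig = (2; 1)
  P={4,7}:  v_{4} + v_{7} = v_{8} ; sig = (2; 1)
  P={6,8}:  v_{6} + v_{8} = v_{2} ; sig = (2; 1)
  P={1,5}:  v_{1} + v_{5} = v_{4} + v_{6} ; sig = (2; 1,1)
  P={1,7}:  v_{1} + v_{7} = v_{3} + v_{6} ; sig = (2; 1,1)
  P={5,7}:  v_{5} + v_{7} = v_{2} + v_{8} ; sig = (2; 1,1)
  P={3,4,6}:  v_{3} + v_{4} + v_{6} = 0 ; sig = (3; —)

Hence PRS(X_Σ) =
[(2; —), (2; 1), (2; 1), (2; 1), (2; 1), (2; 1), (2; 1), (2; 1,1), (2; 1,1), (2; 1,1), (3; —)]


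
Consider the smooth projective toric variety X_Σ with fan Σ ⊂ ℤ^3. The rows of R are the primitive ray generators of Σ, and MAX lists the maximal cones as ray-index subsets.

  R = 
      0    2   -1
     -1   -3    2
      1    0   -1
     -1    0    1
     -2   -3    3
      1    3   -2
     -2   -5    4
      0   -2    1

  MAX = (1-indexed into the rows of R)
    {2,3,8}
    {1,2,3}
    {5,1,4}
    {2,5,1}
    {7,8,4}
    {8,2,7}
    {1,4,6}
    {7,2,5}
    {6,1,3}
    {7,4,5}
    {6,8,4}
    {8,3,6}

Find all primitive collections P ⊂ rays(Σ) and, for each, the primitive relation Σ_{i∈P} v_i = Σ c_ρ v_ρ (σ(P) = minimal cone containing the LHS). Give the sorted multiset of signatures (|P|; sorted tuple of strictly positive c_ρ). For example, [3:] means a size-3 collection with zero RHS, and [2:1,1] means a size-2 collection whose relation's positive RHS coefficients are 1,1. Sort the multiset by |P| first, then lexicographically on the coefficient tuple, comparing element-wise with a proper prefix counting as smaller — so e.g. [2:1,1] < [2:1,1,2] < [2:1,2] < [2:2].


10 collections generate NE(X_Σ); each relation:

  P = {1,8}:  v_{1} + v_{8} = 0  ⟹  sig = [2:]
  P = {2,6}:  v_{2} + v_{6} = 0  ⟹  sig = [2:]
  P = {3,4}:  v_{3} + v_{4} = 0  ⟹  sig = [2:]
  P = {1,7}:  v_{1} + v_{7} = v_{5}  ⟹  sig = [2:1]
  P = {2,4}:  v_{2} + v_{4} = v_{5}  ⟹  sig = [2:1]
  P = {3,5}:  v_{3} + v_{5} = v_{2}  ⟹  sig = [2:1]
  P = {5,6}:  v_{5} + v_{6} = v_{4}  ⟹  sig = [2:1]
  P = {5,8}:  v_{5} + v_{8} = v_{7}  ⟹  sig = [2:1]
  P = {3,7}:  v_{3} + v_{7} = v_{2} + v_{8}  ⟹  sig = [2:1,1]
  P = {6,7}:  v_{6} + v_{7} = v_{4} + v_{8}  ⟹  sig = [2:1,1]

Sorted signature multiset PRS(X):
{ [2:] ×3,  [2:1] ×5,  [2:1,1] ×2 }


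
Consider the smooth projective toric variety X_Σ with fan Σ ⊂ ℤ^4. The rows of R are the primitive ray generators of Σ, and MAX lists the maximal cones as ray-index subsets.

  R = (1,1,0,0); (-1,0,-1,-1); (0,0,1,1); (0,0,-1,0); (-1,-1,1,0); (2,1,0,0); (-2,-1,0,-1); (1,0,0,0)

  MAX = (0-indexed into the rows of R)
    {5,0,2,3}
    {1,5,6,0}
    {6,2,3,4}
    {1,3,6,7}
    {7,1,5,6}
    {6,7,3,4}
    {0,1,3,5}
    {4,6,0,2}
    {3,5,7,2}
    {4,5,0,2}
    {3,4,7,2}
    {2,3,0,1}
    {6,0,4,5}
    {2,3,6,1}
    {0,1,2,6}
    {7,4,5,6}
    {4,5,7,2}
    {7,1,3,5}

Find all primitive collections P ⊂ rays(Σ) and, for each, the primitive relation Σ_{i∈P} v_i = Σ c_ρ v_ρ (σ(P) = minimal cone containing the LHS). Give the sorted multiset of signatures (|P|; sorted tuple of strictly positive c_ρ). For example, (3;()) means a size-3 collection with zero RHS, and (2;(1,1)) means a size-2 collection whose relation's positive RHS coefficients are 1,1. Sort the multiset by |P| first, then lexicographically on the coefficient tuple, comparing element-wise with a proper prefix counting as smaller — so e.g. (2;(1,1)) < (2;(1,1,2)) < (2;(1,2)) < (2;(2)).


The 10 primitive collections of Σ (r=8, n=4):

  • {0,7}:  v_{0} + v_{7} = v_{5} ; sig = (2;(1))
  • {1,4}:  v_{1} + v_{4} = v_{6} ; sig = (2;(1))
  • {0,3,4}:  v_{0} + v_{3} + v_{4} = 0 ; sig = (3;())
  • {1,2,7}:  v_{1} + v_{2} + v_{7} = 0 ; sig = (3;())
  • {0,3,6}:  v_{0} + v_{3} + v_{6} = v_{1} ; sig = (3;(1))
  • {1,2,5}:  v_{1} + v_{2} + v_{5} = v_{0} ; sig = (3;(1))
  • {2,6,7}:  v_{2} + v_{6} + v_{7} = v_{4} ; sig = (3;(1))
  • {3,4,5}:  v_{3} + v_{4} + v_{5} = v_{7} ; sig = (3;(1))
  • {2,5,6}:  v_{2} + v_{5} + v_{6} = v_{0} + v_{4} ; sig = (3;(1,1))
  • {3,5,6}:  v_{3} + v_{5} + v_{6} = v_{1} + v_{7} ; sig = (3;(1,1))

Sorted signature multiset PRS(X):
{ (2;(1)) ×2,  (3;()) ×2,  (3;(1)) ×4,  (3;(1,1)) ×2 }


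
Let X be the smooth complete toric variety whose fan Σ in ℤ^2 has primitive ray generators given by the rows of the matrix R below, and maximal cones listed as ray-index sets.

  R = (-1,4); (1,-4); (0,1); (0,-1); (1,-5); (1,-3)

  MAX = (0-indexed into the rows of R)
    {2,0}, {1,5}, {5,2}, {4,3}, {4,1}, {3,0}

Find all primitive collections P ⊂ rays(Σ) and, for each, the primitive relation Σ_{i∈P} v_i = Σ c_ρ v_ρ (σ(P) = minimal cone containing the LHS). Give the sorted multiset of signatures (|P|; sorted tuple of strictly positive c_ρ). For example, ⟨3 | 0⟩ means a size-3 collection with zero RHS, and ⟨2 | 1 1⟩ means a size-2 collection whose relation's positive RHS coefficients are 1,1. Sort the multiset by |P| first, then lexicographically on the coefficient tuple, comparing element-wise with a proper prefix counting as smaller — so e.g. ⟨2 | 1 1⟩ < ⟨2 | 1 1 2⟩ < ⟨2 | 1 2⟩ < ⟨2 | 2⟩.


9 collections generate NE(X_Σ); each relation:

  P={0,1}:  v_{0} + v_{1} = 0  ⇒ sig = ⟨2 | 0⟩
  P={2,3}:  v_{2} + v_{3} = 0  ⇒ sig = ⟨2 | 0⟩
  P={0,4}:  v_{0} + v_{4} = v_{3}  ⇒ sig = ⟨2 | 1⟩
  P={0,5}:  v_{0} + v_{5} = v_{2}  ⇒ sig = ⟨2 | 1⟩
  P={1,2}:  v_{1} + v_{2} = v_{5}  ⇒ sig = ⟨2 | 1⟩
  P={1,3}:  v_{1} + v_{3} = v_{4}  ⇒ sig = ⟨2 | 1⟩
  P={2,4}:  v_{2} + v_{4} = v_{1}  ⇒ sig = ⟨2 | 1⟩
  P={3,5}:  v_{3} + v_{5} = v_{1}  ⇒ sig = ⟨2 | 1⟩
  P={4,5}:  v_{4} + v_{5} = 2·v_{1}  ⇒ sig = ⟨2 | 2⟩

Signatures (|P|; sorted positive RHS coefficients), sorted:
{ ⟨2 | 0⟩ ×2,  ⟨2 | 1⟩ ×6,  ⟨2 | 2⟩ }


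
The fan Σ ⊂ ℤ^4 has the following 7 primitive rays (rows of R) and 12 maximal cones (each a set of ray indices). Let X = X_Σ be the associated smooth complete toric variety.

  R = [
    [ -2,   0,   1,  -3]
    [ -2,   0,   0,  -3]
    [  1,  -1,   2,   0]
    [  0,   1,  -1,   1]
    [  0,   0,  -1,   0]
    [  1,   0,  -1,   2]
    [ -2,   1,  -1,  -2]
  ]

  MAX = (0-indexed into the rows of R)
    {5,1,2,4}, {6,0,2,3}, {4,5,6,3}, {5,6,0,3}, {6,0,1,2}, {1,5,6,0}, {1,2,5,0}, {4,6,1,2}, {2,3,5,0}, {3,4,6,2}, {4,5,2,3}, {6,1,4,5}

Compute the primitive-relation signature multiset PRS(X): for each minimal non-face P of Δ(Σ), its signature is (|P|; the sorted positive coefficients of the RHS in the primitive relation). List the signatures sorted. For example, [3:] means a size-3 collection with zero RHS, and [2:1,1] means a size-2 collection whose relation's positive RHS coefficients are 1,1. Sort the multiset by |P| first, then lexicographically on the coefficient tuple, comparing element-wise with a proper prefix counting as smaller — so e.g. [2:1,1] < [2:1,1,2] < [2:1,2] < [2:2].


Minimal non-faces — 3 found among 7 rays, 12 max cones:

  • {0,4}:  v_{0} + v_{4} = v_{1}  ⟹  sig = [2:1]
  • {1,3}:  v_{1} + v_{3} = v_{6}  ⟹  sig = [2:1]
  • {2,5,6}:  v_{2} + v_{5} + v_{6} = 0  ⟹  sig = [3:]

Sorted signature multiset PRS(X):
    [2:1]
    [2:1]
    [3:]


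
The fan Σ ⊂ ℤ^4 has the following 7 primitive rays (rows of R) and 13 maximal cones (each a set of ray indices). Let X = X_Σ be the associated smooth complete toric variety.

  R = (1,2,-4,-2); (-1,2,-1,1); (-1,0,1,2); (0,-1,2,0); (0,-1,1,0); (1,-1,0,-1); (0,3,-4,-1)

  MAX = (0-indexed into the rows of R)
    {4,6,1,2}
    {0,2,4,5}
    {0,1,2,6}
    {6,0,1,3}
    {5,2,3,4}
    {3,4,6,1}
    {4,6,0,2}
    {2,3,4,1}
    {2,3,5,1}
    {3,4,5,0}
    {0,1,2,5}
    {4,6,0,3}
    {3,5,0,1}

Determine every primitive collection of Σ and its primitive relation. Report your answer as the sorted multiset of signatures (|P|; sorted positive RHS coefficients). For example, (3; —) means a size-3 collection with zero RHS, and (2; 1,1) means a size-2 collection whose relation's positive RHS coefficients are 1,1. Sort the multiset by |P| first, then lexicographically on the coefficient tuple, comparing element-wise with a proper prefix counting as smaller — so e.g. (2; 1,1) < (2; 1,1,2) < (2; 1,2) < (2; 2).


Primitive collections (5):

  P={5,6}:  v_{5} + v_{6} = v_{0}  ⇒ sig = (2; 1)
  P={1,4,5}:  v_{1} + v_{4} + v_{5} = 0  ⇒ sig = (3; —)
  P={0,1,4}:  v_{0} + v_{1} + v_{4} = v_{6}  ⇒ sig = (3; 1)
  P={2,3,6}:  v_{2} + v_{3} + v_{6} = v_{1}  ⇒ sig = (3; 1)
  P={0,2,3}:  v_{0} + v_{2} + v_{3} = v_{1} + v_{5}  ⇒ sig = (3; 1,1)

Signatures (|P|; sorted positive RHS coefficients), sorted:
    (2; 1)
    (3; —)
    (3; 1)
    (3; 1)
    (3; 1,1)


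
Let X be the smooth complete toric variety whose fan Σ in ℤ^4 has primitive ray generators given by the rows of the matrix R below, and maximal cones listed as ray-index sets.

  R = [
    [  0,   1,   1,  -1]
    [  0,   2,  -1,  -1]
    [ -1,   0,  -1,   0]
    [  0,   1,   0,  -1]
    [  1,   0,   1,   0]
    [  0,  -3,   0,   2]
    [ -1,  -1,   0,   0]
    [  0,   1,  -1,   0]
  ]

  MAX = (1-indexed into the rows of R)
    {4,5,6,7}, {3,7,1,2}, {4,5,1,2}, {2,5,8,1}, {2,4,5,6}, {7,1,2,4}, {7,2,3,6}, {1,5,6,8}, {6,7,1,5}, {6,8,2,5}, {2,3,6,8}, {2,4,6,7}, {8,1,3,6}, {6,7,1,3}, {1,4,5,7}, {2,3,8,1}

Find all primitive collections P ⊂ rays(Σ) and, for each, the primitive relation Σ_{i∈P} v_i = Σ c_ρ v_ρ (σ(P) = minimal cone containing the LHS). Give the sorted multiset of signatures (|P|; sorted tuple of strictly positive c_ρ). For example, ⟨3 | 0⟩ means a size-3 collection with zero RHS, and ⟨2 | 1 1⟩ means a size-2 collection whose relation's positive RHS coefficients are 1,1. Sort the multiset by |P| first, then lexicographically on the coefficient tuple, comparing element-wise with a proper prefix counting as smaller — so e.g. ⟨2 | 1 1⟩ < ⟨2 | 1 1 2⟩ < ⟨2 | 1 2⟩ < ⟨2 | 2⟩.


|primitive collections| = 7. Relations:

  P={3,5}:  v_{3} + v_{5} = 0  so sig = ⟨2 | 0⟩
  P={4,8}:  v_{4} + v_{8} = v_{2}  so sig = ⟨2 | 1⟩
  P={7,8}:  v_{7} + v_{8} = v_{3}  so sig = ⟨2 | 1⟩
  P={3,4}:  v_{3} + v_{4} = v_{2} + v_{7}  so sig = ⟨2 | 1 1⟩
  P={1,2,6}:  v_{1} + v_{2} + v_{6} = 0  so sig = ⟨3 | 0⟩
  P={2,5,7}:  v_{2} + v_{5} + v_{7} = v_{4}  so sig = ⟨3 | 1⟩
  P={1,4,6}:  v_{1} + v_{4} + v_{6} = v_{5} + v_{7}  so sig = ⟨3 | 1 1⟩

Signatures (|P|; sorted positive RHS coefficients), sorted:
    ⟨2 | 0⟩
    ⟨2 | 1⟩
    ⟨2 | 1⟩
    ⟨2 | 1 1⟩
    ⟨3 | 0⟩
    ⟨3 | 1⟩
    ⟨3 | 1 1⟩


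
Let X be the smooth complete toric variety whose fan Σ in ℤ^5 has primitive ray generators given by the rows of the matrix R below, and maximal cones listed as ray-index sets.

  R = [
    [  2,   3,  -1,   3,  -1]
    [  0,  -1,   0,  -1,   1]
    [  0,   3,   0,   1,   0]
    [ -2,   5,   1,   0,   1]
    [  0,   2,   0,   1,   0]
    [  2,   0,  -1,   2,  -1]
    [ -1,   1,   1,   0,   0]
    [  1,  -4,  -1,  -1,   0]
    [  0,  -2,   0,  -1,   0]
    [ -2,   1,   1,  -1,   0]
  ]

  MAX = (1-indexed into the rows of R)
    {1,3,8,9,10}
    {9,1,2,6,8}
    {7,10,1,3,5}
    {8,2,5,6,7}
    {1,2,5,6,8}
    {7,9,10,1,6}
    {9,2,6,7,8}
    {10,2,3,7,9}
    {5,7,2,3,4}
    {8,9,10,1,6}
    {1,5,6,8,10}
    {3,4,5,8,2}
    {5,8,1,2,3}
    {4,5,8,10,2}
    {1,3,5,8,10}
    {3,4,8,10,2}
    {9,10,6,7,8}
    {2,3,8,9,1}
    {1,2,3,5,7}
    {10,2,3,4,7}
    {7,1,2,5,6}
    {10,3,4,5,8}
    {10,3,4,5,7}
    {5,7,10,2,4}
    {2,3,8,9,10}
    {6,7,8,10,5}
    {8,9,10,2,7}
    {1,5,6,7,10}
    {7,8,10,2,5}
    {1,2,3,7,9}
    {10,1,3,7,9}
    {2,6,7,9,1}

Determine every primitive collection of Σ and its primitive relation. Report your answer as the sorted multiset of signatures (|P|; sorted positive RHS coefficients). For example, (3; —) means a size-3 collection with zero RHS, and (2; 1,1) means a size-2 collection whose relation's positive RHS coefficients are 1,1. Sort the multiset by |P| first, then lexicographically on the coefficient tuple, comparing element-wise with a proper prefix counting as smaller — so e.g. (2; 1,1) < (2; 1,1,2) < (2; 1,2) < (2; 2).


The 11 primitive collections of Σ (r=10, n=5):

  P = {5,9}:  v_{5} + v_{9} = 0  ⇒ sig = (2; —)
  P = {3,6}:  v_{3} + v_{6} = v_{1}  ⇒ sig = (2; 1)
  P = {4,6}:  v_{4} + v_{6} = v_{3} + v_{5}  ⇒ sig = (2; 1,1)
  P = {4,9}:  v_{4} + v_{9} = v_{2} + v_{3} + v_{10}  ⇒ sig = (2; 1,1,1)
  P = {1,4}:  v_{1} + v_{4} = 2·v_{3} + v_{5}  ⇒ sig = (2; 1,2)
  P = {2,6,10}:  v_{2} + v_{6} + v_{10} = 0  ⇒ sig = (3; —)
  P = {3,7,8}:  v_{3} + v_{7} + v_{8} = 0  ⇒ sig = (3; —)
  P = {1,2,10}:  v_{1} + v_{2} + v_{10} = v_{3}  ⇒ sig = (3; 1)
  P = {1,7,8}:  v_{1} + v_{7} + v_{8} = v_{6}  ⇒ sig = (3; 1)
  P = {4,7,8}:  v_{4} + v_{7} + v_{8} = v_{2} + v_{5} + v_{10}  ⇒ sig = (3; 1,1,1)
  P = {2,3,5,10}:  v_{2} + v_{3} + v_{5} + v_{10} = v_{4}  ⇒ sig = (4; 1)

Hence PRS(X_Σ) =
{ (2; —),  (2; 1),  (2; 1,1),  (2; 1,1,1),  (2; 1,2),  (3; —) ×2,  (3; 1) ×2,  (3; 1,1,1),  (4; 1) }


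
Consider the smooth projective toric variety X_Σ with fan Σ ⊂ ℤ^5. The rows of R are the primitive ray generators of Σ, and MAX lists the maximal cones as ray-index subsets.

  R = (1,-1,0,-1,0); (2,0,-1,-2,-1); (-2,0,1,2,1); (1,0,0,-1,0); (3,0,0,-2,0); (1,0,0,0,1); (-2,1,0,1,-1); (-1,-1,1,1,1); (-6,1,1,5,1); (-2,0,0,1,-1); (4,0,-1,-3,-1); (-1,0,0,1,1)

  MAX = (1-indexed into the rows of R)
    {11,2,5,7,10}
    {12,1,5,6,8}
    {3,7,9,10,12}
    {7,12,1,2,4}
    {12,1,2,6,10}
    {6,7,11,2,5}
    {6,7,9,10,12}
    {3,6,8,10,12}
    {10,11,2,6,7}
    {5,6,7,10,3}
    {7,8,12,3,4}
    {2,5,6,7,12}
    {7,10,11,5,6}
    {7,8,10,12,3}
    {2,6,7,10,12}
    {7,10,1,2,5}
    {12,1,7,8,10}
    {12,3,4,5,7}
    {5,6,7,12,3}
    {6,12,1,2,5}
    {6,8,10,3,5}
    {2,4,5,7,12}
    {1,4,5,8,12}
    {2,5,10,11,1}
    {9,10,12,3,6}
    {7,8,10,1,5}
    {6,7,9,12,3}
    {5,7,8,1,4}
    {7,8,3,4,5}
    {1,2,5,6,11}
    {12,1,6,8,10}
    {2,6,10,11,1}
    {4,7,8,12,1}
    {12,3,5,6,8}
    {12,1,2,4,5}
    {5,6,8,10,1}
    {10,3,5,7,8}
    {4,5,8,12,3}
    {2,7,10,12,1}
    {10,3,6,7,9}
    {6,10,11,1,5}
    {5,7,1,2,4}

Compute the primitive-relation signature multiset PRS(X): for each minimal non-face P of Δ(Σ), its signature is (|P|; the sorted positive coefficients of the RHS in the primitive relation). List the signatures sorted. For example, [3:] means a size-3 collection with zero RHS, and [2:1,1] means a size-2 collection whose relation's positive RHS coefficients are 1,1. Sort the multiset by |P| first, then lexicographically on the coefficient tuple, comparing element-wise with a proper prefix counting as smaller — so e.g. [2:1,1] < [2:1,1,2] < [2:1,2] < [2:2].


Δ(Σ) — 12 vertices, 23 min non-faces:

  P = {2,3}:  v_{2} + v_{3} = 0 — sig = [2:]
  P = {1,3}:  v_{1} + v_{3} = v_{8} — sig = [2:1]
  P = {2,8}:  v_{2} + v_{8} = v_{1} — sig = [2:1]
  P = {4,6}:  v_{4} + v_{6} = v_{5} + v_{12} — sig = [2:1,1]
  P = {4,10}:  v_{4} + v_{10} = v_{1} + v_{7} — sig = [2:1,1]
  P = {4,11}:  v_{4} + v_{11} = v_{2} + v_{5} — sig = [2:1,1]
  P = {11,12}:  v_{11} + v_{12} = v_{2} + v_{6} — sig = [2:1,1]
  P = {1,9}:  v_{1} + v_{9} = v_{3} + v_{10} + v_{12} — sig = [2:1,1,1]
  P = {3,11}:  v_{3} + v_{11} = v_{5} + v_{6} + v_{10} — sig = [2:1,1,1]
  P = {4,9}:  v_{4} + v_{9} = v_{3} + v_{7} + v_{12} — sig = [2:1,1,1]
  P = {5,9}:  v_{5} + v_{9} = v_{3} + v_{6} + v_{7} — sig = [2:1,1,1]
  P = {2,9}:  v_{2} + v_{9} = v_{6} + v_{7} + v_{10} + v_{12} — sig = [2:1,1,1,1]
  P = {8,11}:  v_{8} + v_{11} = v_{1} + v_{5} + v_{6} + v_{10} — sig = [2:1,1,1,1]
  P = {8,9}:  v_{8} + v_{9} = 2·v_{3} + v_{10} + v_{12} — sig = [2:1,1,2]
  P = {9,11}:  v_{9} + v_{11} = 2·v_{6} + v_{7} + v_{10} — sig = [2:1,1,2]
  P = {1,6,7}:  v_{1} + v_{6} + v_{7} = 0 — sig = [3:]
  P = {5,10,12}:  v_{5} + v_{10} + v_{12} = 0 — sig = [3:]
  P = {6,7,8}:  v_{6} + v_{7} + v_{8} = v_{3} — sig = [3:1]
  P = {1,7,11}:  v_{1} + v_{7} + v_{11} = v_{2} + v_{5} + v_{10} — sig = [3:1,1,1]
  P = {1,5,7,12}:  v_{1} + v_{5} + v_{7} + v_{12} = v_{4} — sig = [4:1]
  P = {2,5,6,10}:  v_{2} + v_{5} + v_{6} + v_{10} = v_{11} — sig = [4:1]
  P = {5,7,8,12}:  v_{5} + v_{7} + v_{8} + v_{12} = v_{3} + v_{4} — sig = [4:1,1]
  P = {3,6,7,10,12}:  v_{3} + v_{6} + v_{7} + v_{10} + v_{12} = v_{9} — sig = [5:1]

Hence PRS(X_Σ) =
{ [2:],  [2:1] ×2,  [2:1,1] ×4,  [2:1,1,1] ×4,  [2:1,1,1,1] ×2,  [2:1,1,2] ×2,  [3:] ×2,  [3:1],  [3:1,1,1],  [4:1] ×2,  [4:1,1],  [5:1] }


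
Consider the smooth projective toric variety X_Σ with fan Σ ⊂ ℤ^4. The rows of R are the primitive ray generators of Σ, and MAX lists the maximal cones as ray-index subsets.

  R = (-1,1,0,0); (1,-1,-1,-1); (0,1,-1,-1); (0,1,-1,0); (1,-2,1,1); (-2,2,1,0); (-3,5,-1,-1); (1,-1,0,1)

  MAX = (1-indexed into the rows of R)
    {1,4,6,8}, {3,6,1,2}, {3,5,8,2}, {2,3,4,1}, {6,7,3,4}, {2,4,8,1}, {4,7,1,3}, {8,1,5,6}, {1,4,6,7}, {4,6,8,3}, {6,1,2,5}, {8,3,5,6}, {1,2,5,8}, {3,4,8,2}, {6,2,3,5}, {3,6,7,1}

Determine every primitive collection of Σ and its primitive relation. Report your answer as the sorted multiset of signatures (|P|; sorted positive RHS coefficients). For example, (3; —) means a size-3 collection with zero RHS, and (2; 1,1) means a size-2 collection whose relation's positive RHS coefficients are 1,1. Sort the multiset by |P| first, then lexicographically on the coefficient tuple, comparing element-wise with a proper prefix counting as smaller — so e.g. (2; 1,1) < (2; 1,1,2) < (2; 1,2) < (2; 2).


|primitive collections| = 9. Relations:

  P = {4,5}:  v_{4} + v_{5} = v_{8} — sig = (2; 1)
  P = {5,7}:  v_{5} + v_{7} = v_{4} + v_{6} — sig = (2; 1,1)
  P = {7,8}:  v_{7} + v_{8} = 2·v_{4} + v_{6} — sig = (2; 1,2)
  P = {2,7}:  v_{2} + v_{7} = 2·v_{1} + 2·v_{3} — sig = (2; 2,2)
  P = {1,3,5}:  v_{1} + v_{3} + v_{5} = 0 — sig = (3; —)
  P = {2,6,8}:  v_{2} + v_{6} + v_{8} = 0 — sig = (3; —)
  P = {1,3,8}:  v_{1} + v_{3} + v_{8} = v_{4} — sig = (3; 1)
  P = {2,4,6}:  v_{2} + v_{4} + v_{6} = v_{1} + v_{3} — sig = (3; 1,1)
  P = {1,3,4,6}:  v_{1} + v_{3} + v_{4} + v_{6} = v_{7} — sig = (4; 1)

so the primitive-relation signature multiset is
[(2; 1), (2; 1,1), (2; 1,2), (2; 2,2), (3; —), (3; —), (3; 1), (3; 1,1), (4; 1)]


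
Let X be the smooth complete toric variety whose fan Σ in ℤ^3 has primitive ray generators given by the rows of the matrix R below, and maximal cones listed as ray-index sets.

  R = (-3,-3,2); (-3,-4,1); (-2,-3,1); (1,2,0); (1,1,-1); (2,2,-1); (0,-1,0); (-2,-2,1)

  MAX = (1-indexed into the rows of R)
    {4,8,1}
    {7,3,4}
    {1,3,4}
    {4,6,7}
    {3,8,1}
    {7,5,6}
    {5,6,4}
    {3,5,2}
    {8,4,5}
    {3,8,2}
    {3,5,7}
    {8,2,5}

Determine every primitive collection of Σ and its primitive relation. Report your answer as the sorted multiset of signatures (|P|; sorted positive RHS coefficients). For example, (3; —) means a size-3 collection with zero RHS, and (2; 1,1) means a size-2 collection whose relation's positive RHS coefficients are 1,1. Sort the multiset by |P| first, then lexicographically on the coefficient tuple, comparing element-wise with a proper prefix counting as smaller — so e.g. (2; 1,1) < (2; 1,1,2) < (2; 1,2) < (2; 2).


|primitive collections| = 14. Relations:

  P={6,8}:  v_{6} + v_{8} = 0  ⟹  sig = (2; —)
  P={1,5}:  v_{1} + v_{5} = v_{8}  ⟹  sig = (2; 1)
  P={2,4}:  v_{2} + v_{4} = v_{8}  ⟹  sig = (2; 1)
  P={3,6}:  v_{3} + v_{6} = v_{7}  ⟹  sig = (2; 1)
  P={7,8}:  v_{7} + v_{8} = v_{3}  ⟹  sig = (2; 1)
  P={1,6}:  v_{1} + v_{6} = v_{3} + v_{4}  ⟹  sig = (2; 1,1)
  P={2,6}:  v_{2} + v_{6} = v_{3} + v_{5}  ⟹  sig = (2; 1,1)
  P={1,2}:  v_{1} + v_{2} = v_{3} + 2·v_{8}  ⟹  sig = (2; 1,2)
  P={1,7}:  v_{1} + v_{7} = 2·v_{3} + v_{4}  ⟹  sig = (2; 1,2)
  P={2,7}:  v_{2} + v_{7} = 2·v_{3} + v_{5}  ⟹  sig = (2; 1,2)
  P={3,4,5}:  v_{3} + v_{4} + v_{5} = 0  ⟹  sig = (3; —)
  P={3,4,8}:  v_{3} + v_{4} + v_{8} = v_{1}  ⟹  sig = (3; 1)
  P={3,5,8}:  v_{3} + v_{5} + v_{8} = v_{2}  ⟹  sig = (3; 1)
  P={4,5,7}:  v_{4} + v_{5} + v_{7} = v_{6}  ⟹  sig = (3; 1)

Signatures (|P|; sorted positive RHS coefficients), sorted:
{ (2; —),  (2; 1) ×4,  (2; 1,1) ×2,  (2; 1,2) ×3,  (3; —),  (3; 1) ×3 }


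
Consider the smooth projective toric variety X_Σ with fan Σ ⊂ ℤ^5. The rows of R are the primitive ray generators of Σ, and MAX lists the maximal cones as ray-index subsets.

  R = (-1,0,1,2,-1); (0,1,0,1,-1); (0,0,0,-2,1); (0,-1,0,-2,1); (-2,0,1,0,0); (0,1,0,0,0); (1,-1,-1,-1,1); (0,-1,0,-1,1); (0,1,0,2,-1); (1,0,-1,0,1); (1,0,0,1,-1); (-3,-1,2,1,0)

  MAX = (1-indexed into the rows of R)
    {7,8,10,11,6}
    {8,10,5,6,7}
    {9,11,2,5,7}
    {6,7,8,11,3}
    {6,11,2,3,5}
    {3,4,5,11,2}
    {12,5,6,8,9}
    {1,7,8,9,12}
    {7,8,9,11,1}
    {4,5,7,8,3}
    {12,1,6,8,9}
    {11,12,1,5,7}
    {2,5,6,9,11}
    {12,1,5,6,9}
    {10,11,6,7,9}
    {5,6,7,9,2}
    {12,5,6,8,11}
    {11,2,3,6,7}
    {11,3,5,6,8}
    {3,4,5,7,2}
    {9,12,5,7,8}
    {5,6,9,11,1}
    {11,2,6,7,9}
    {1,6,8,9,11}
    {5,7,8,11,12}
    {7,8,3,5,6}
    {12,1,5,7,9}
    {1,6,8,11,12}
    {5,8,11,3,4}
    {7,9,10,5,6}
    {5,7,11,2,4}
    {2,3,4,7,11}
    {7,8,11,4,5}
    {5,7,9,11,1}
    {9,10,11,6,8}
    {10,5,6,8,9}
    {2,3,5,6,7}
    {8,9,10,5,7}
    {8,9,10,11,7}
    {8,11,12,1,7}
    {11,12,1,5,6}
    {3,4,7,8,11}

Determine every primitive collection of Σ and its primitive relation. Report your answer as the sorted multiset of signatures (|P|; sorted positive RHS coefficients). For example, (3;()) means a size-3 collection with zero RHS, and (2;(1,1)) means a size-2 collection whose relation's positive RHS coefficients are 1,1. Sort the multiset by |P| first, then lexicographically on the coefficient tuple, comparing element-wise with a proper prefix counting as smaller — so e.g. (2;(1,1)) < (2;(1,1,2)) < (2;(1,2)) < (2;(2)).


Δ(Σ) — 12 vertices, 24 min non-faces:

  P={2,8}:  v_{2} + v_{8} = 0 — sig = (2;())
  P={4,9}:  v_{4} + v_{9} = 0 — sig = (2;())
  P={3,9}:  v_{3} + v_{9} = v_{6} — sig = (2;(1))
  P={4,6}:  v_{4} + v_{6} = v_{3} — sig = (2;(1))
  P={2,12}:  v_{2} + v_{12} = v_{1} + v_{5} — sig = (2;(1,1))
  P={1,2}:  v_{1} + v_{2} = v_{5} + v_{9} + v_{11} — sig = (2;(1,1,1))
  P={1,4}:  v_{1} + v_{4} = v_{5} + v_{8} + v_{11} — sig = (2;(1,1,1))
  P={2,10}:  v_{2} + v_{10} = v_{6} + v_{7} + v_{9} — sig = (2;(1,1,1))
  P={4,10}:  v_{4} + v_{10} = v_{6} + v_{7} + v_{8} — sig = (2;(1,1,1))
  P={1,3}:  v_{1} + v_{3} = v_{5} + v_{6} + v_{8} + v_{11} — sig = (2;(1,1,1,1))
  P={3,10}:  v_{3} + v_{10} = 2·v_{6} + v_{7} + v_{8} — sig = (2;(1,1,2))
  P={3,12}:  v_{3} + v_{12} = 2·v_{5} + v_{6} + 2·v_{8} + v_{11} — sig = (2;(1,1,2,2))
  P={4,12}:  v_{4} + v_{12} = 2·v_{5} + 2·v_{8} + v_{11} — sig = (2;(1,2,2))
  P={10,12}:  v_{10} + v_{12} = v_{5} + 3·v_{8} + 2·v_{9} — sig = (2;(1,2,3))
  P={1,10}:  v_{1} + v_{10} = 2·v_{8} + 2·v_{9} — sig = (2;(2,2))
  P={1,5,8}:  v_{1} + v_{5} + v_{8} = v_{12} — sig = (3;(1))
  P={1,6,7}:  v_{1} + v_{6} + v_{7} = v_{8} + v_{9} — sig = (3;(1,1))
  P={5,10,11}:  v_{5} + v_{10} + v_{11} = v_{8} + v_{9} — sig = (3;(1,1))
  P={6,7,12}:  v_{6} + v_{7} + v_{12} = v_{5} + 2·v_{8} + v_{9} — sig = (3;(1,1,2))
  P={9,11,12}:  v_{9} + v_{11} + v_{12} = 2·v_{1} — sig = (3;(2))
  P={5,6,7,11}:  v_{5} + v_{6} + v_{7} + v_{11} = 0 — sig = (4;())
  P={3,5,7,11}:  v_{3} + v_{5} + v_{7} + v_{11} = v_{4} — sig = (4;(1))
  P={5,8,9,11}:  v_{5} + v_{8} + v_{9} + v_{11} = v_{1} — sig = (4;(1))
  P={6,7,8,9}:  v_{6} + v_{7} + v_{8} + v_{9} = v_{10} — sig = (4;(1))

so the primitive-relation signature multiset is
[(2;()), (2;()), (2;(1)), (2;(1)), (2;(1,1)), (2;(1,1,1)), (2;(1,1,1)), (2;(1,1,1)), (2;(1,1,1)), (2;(1,1,1,1)), (2;(1,1,2)), (2;(1,1,2,2)), (2;(1,2,2)), (2;(1,2,3)), (2;(2,2)), (3;(1)), (3;(1,1)), (3;(1,1)), (3;(1,1,2)), (3;(2)), (4;()), (4;(1)), (4;(1)), (4;(1))]


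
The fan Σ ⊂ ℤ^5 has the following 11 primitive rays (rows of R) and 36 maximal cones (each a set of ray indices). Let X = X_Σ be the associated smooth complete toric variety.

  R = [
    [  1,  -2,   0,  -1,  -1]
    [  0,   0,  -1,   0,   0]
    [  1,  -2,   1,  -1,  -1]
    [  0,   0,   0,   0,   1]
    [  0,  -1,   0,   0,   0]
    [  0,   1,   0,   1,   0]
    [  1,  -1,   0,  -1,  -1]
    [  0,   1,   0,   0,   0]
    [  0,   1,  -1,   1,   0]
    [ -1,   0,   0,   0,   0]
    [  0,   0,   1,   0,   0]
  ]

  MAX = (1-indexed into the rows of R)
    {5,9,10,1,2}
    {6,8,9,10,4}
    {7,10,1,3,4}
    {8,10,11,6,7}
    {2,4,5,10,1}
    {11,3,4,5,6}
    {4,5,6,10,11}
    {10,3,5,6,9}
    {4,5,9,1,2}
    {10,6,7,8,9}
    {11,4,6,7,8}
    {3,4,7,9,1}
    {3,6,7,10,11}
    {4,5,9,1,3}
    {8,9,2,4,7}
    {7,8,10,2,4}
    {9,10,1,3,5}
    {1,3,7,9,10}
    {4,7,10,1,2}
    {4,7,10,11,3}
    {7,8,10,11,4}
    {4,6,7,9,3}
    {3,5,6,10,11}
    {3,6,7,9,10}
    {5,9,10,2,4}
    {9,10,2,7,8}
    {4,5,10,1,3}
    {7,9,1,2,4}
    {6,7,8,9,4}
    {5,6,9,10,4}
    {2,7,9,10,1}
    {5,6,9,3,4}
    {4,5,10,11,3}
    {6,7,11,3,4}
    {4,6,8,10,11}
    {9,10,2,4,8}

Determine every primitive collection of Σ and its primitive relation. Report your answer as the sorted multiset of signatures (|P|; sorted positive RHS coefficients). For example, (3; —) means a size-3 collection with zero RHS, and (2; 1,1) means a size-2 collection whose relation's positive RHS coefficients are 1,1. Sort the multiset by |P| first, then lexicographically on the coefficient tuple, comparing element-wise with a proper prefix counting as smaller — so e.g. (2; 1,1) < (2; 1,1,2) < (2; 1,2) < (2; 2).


Primitive collections (15):

  P={2,11}:  v_{2} + v_{11} = 0  so sig = (2; —)
  P={5,8}:  v_{5} + v_{8} = 0  so sig = (2; —)
  P={1,8}:  v_{1} + v_{8} = v_{7}  so sig = (2; 1)
  P={1,11}:  v_{1} + v_{11} = v_{3}  so sig = (2; 1)
  P={2,3}:  v_{2} + v_{3} = v_{1}  so sig = (2; 1)
  P={2,6}:  v_{2} + v_{6} = v_{9}  so sig = (2; 1)
  P={5,7}:  v_{5} + v_{7} = v_{1}  so sig = (2; 1)
  P={9,11}:  v_{9} + v_{11} = v_{6}  so sig = (2; 1)
  P={1,6}:  v_{1} + v_{6} = v_{3} + v_{9}  so sig = (2; 1,1)
  P={3,8}:  v_{3} + v_{8} = v_{7} + v_{11}  so sig = (2; 1,1)
  P={4,6,7,10}:  v_{4} + v_{6} + v_{7} + v_{10} = 0  so sig = (4; —)
  P={3,4,9,10}:  v_{3} + v_{4} + v_{9} + v_{10} = v_{5}  so sig = (4; 1)
  P={4,7,9,10}:  v_{4} + v_{7} + v_{9} + v_{10} = v_{2}  so sig = (4; 1)
  P={1,4,9,10}:  v_{1} + v_{4} + v_{9} + v_{10} = v_{2} + v_{5}  so sig = (4; 1,1)
  P={3,4,6,10}:  v_{3} + v_{4} + v_{6} + v_{10} = v_{5} + v_{11}  so sig = (4; 1,1)

Signatures (|P|; sorted positive RHS coefficients), sorted:
{ (2; —) ×2,  (2; 1) ×6,  (2; 1,1) ×2,  (4; —),  (4; 1) ×2,  (4; 1,1) ×2 }


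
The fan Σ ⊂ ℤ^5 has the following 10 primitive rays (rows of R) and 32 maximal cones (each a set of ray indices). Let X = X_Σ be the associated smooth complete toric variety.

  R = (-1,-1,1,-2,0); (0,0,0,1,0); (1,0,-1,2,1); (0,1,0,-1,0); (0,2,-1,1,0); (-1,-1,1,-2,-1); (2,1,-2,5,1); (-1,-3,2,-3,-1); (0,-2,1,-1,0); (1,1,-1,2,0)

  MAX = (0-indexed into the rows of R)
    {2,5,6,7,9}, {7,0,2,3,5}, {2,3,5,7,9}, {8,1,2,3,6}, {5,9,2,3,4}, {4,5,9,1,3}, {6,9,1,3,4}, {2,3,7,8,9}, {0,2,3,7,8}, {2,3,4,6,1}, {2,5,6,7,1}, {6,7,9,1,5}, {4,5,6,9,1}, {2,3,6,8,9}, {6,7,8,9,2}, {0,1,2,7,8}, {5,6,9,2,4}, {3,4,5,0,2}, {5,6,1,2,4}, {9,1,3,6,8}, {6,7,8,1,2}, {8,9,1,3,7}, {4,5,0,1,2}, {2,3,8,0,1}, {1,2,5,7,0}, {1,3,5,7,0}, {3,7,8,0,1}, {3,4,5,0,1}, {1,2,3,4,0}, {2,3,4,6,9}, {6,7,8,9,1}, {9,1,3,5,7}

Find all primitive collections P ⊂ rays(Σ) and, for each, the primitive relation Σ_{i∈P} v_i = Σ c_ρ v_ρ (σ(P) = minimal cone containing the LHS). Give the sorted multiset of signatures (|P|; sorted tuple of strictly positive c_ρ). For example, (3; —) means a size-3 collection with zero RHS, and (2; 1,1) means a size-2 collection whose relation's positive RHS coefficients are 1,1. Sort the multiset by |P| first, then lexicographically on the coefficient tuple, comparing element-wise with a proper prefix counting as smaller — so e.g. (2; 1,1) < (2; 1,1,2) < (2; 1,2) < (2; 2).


Δ(Σ) — 10 vertices, 10 min non-faces:

  {0,9}:  v_{0} + v_{9} = 0  ⟹  sig = (2; —)
  {4,8}:  v_{4} + v_{8} = 0  ⟹  sig = (2; —)
  {4,7}:  v_{4} + v_{7} = v_{5}  ⟹  sig = (2; 1)
  {5,8}:  v_{5} + v_{8} = v_{7}  ⟹  sig = (2; 1)
  {0,6}:  v_{0} + v_{6} = v_{1} + v_{2}  ⟹  sig = (2; 1,1)
  {1,2,9}:  v_{1} + v_{2} + v_{9} = v_{6}  ⟹  sig = (3; 1)
  {3,5,6}:  v_{3} + v_{5} + v_{6} = v_{9}  ⟹  sig = (3; 1)
  {3,6,7}:  v_{3} + v_{6} + v_{7} = v_{8} + v_{9}  ⟹  sig = (3; 1,1)
  {1,2,3,5}:  v_{1} + v_{2} + v_{3} + v_{5} = 0  ⟹  sig = (4; —)
  {1,2,3,7}:  v_{1} + v_{2} + v_{3} + v_{7} = v_{8}  ⟹  sig = (4; 1)

Sorted signature multiset PRS(X):
    |P|=2: 5 collections, coeffs (), (), (1), (1), (1,1)
    |P|=3: 3 collections, coeffs (1), (1), (1,1)
    |P|=4: 2 collections, coeffs (), (1)


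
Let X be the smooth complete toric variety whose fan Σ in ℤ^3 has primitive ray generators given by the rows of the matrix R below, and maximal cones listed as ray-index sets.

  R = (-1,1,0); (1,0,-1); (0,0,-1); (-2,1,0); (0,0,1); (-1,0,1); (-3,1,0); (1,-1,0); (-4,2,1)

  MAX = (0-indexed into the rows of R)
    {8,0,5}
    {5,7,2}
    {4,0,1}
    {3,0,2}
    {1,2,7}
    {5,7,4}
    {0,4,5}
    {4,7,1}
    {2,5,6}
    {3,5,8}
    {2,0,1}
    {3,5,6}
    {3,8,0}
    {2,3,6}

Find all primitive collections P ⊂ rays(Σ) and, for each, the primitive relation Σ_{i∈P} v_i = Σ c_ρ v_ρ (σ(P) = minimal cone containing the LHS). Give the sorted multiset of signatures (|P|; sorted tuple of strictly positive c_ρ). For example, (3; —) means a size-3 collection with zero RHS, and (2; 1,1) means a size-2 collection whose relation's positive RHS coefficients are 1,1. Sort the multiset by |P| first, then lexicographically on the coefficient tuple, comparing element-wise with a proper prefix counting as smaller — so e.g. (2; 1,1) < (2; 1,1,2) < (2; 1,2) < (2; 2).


Σ has 18 primitive collections:

  {0,7}:  v_{0} + v_{7} = 0  ⇒ sig = (2; —)
  {1,5}:  v_{1} + v_{5} = 0  ⇒ sig = (2; —)
  {2,4}:  v_{2} + v_{4} = 0  ⇒ sig = (2; —)
  {1,3}:  v_{1} + v_{3} = v_{0} + v_{2}  ⇒ sig = (2; 1,1)
  {1,6}:  v_{1} + v_{6} = v_{2} + v_{3}  ⇒ sig = (2; 1,1)
  {1,8}:  v_{1} + v_{8} = v_{0} + v_{3}  ⇒ sig = (2; 1,1)
  {3,4}:  v_{3} + v_{4} = v_{0} + v_{5}  ⇒ sig = (2; 1,1)
  {3,7}:  v_{3} + v_{7} = v_{2} + v_{5}  ⇒ sig = (2; 1,1)
  {4,6}:  v_{4} + v_{6} = v_{3} + v_{5}  ⇒ sig = (2; 1,1)
  {7,8}:  v_{7} + v_{8} = v_{3} + v_{5}  ⇒ sig = (2; 1,1)
  {6,8}:  v_{6} + v_{8} = 3·v_{3} + v_{5}  ⇒ sig = (2; 1,3)
  {0,6}:  v_{0} + v_{6} = 2·v_{3}  ⇒ sig = (2; 2)
  {2,8}:  v_{2} + v_{8} = 2·v_{3}  ⇒ sig = (2; 2)
  {4,8}:  v_{4} + v_{8} = 2·v_{0} + 2·v_{5}  ⇒ sig = (2; 2,2)
  {6,7}:  v_{6} + v_{7} = 2·v_{2} + 2·v_{5}  ⇒ sig = (2; 2,2)
  {0,2,5}:  v_{0} + v_{2} + v_{5} = v_{3}  ⇒ sig = (3; 1)
  {0,3,5}:  v_{0} + v_{3} + v_{5} = v_{8}  ⇒ sig = (3; 1)
  {2,3,5}:  v_{2} + v_{3} + v_{5} = v_{6}  ⇒ sig = (3; 1)

Hence PRS(X_Σ) =
    (2; —)
    (2; —)
    (2; —)
    (2; 1,1)
    (2; 1,1)
    (2; 1,1)
    (2; 1,1)
    (2; 1,1)
    (2; 1,1)
    (2; 1,1)
    (2; 1,3)
    (2; 2)
    (2; 2)
    (2; 2,2)
    (2; 2,2)
    (3; 1)
    (3; 1)
    (3; 1)


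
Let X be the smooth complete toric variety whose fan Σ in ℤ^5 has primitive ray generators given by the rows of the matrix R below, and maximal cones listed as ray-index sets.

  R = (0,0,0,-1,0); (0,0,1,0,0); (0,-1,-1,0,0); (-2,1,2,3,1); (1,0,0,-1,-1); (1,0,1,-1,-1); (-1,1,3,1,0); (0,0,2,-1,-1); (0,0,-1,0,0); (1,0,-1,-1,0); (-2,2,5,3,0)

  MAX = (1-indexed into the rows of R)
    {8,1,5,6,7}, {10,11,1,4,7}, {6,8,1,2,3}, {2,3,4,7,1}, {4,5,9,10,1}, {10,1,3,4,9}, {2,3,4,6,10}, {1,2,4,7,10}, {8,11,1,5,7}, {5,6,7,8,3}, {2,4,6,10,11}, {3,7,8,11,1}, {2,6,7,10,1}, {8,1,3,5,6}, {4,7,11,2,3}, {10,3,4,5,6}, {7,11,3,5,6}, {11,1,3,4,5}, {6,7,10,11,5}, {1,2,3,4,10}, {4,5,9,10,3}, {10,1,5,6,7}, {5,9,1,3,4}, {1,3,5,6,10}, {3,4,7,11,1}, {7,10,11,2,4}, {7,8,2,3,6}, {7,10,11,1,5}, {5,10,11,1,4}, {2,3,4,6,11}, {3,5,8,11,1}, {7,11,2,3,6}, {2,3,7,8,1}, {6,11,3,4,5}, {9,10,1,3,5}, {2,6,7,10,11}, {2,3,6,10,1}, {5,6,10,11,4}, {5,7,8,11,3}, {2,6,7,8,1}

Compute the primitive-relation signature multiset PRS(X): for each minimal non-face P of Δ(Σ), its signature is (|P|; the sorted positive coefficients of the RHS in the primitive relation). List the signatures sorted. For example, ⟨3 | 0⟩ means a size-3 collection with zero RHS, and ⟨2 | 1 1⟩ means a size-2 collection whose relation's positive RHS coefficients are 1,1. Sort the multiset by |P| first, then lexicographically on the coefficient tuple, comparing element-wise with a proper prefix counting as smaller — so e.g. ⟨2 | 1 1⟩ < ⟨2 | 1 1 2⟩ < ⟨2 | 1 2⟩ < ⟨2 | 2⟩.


Minimal non-faces — 20 found among 11 rays, 40 max cones:

  P={2,9}:  v_{2} + v_{9} = 0 — sig = ⟨2 | 0⟩
  P={2,5}:  v_{2} + v_{5} = v_{6} — sig = ⟨2 | 1⟩
  P={6,9}:  v_{6} + v_{9} = v_{5} — sig = ⟨2 | 1⟩
  P={8,10}:  v_{8} + v_{10} = v_{1} + v_{6} — sig = ⟨2 | 1 1⟩
  P={4,8}:  v_{4} + v_{8} = v_{1} + v_{3} + v_{11} — sig = ⟨2 | 1 1 1⟩
  P={7,9}:  v_{7} + v_{9} = v_{1} + v_{4} + v_{5} — sig = ⟨2 | 1 1 1⟩
  P={8,9}:  v_{8} + v_{9} = 2·v_{1} + v_{3} + v_{4} + 2·v_{5} — sig = ⟨2 | 1 1 2 2⟩
  P={9,11}:  v_{9} + v_{11} = v_{1} + 2·v_{4} + 2·v_{5} — sig = ⟨2 | 1 2 2⟩
  P={1,4,6}:  v_{1} + v_{4} + v_{6} = v_{7} — sig = ⟨3 | 1⟩
  P={3,7,10}:  v_{3} + v_{7} + v_{10} = v_{2} — sig = ⟨3 | 1⟩
  P={4,5,7}:  v_{4} + v_{5} + v_{7} = v_{11} — sig = ⟨3 | 1⟩
  P={3,10,11}:  v_{3} + v_{10} + v_{11} = v_{4} + v_{6} — sig = ⟨3 | 1 1⟩
  P={4,6,7}:  v_{4} + v_{6} + v_{7} = v_{2} + v_{11} — sig = ⟨3 | 1 1⟩
  P={2,8,11}:  v_{2} + v_{8} + v_{11} = v_{3} + v_{5} + 3·v_{7} — sig = ⟨3 | 1 1 3⟩
  P={1,6,11}:  v_{1} + v_{6} + v_{11} = v_{5} + 2·v_{7} — sig = ⟨3 | 1 2⟩
  P={6,8,11}:  v_{6} + v_{8} + v_{11} = v_{3} + 2·v_{5} + 3·v_{7} — sig = ⟨3 | 1 2 3⟩
  P={1,2,11}:  v_{1} + v_{2} + v_{11} = 2·v_{7} — sig = ⟨3 | 2⟩
  P={1,3,5,7}:  v_{1} + v_{3} + v_{5} + v_{7} = v_{8} — sig = ⟨4 | 1⟩
  P={1,3,6,7}:  v_{1} + v_{3} + v_{6} + v_{7} = v_{2} + v_{8} — sig = ⟨4 | 1 1⟩
  P={1,3,4,5,10}:  v_{1} + v_{3} + v_{4} + v_{5} + v_{10} = 0 — sig = ⟨5 | 0⟩

Signatures (|P|; sorted positive RHS coefficients), sorted:
{ ⟨2 | 0⟩,  ⟨2 | 1⟩ ×2,  ⟨2 | 1 1⟩,  ⟨2 | 1 1 1⟩ ×2,  ⟨2 | 1 1 2 2⟩,  ⟨2 | 1 2 2⟩,  ⟨3 | 1⟩ ×3,  ⟨3 | 1 1⟩ ×2,  ⟨3 | 1 1 3⟩,  ⟨3 | 1 2⟩,  ⟨3 | 1 2 3⟩,  ⟨3 | 2⟩,  ⟨4 | 1⟩,  ⟨4 | 1 1⟩,  ⟨5 | 0⟩ }


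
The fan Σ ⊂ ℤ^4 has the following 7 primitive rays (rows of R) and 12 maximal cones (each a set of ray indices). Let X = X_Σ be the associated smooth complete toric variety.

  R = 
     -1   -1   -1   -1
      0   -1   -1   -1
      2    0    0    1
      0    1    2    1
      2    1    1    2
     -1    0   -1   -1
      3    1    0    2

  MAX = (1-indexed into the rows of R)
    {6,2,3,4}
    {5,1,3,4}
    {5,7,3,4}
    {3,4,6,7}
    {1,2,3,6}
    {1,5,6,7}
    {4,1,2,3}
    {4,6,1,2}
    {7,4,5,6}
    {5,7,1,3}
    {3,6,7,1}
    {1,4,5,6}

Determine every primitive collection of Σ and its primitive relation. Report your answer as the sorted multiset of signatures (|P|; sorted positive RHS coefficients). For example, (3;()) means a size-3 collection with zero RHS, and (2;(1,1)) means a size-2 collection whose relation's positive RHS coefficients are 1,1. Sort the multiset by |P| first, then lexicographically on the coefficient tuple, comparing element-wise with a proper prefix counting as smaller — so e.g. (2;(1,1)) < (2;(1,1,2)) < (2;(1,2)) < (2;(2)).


Δ(Σ) — 7 vertices, 5 min non-faces:

  P = {2,5}:  v_{2} + v_{5} = v_{3} ; sig = (2;(1))
  P = {2,7}:  v_{2} + v_{7} = 2·v_{3} + v_{6} ; sig = (2;(1,2))
  P = {1,4,7}:  v_{1} + v_{4} + v_{7} = v_{5} ; sig = (3;(1))
  P = {3,5,6}:  v_{3} + v_{5} + v_{6} = v_{7} ; sig = (3;(1))
  P = {1,3,4,6}:  v_{1} + v_{3} + v_{4} + v_{6} = 0 ; sig = (4;())

so the primitive-relation signature multiset is
{ (2;(1)),  (2;(1,2)),  (3;(1)) ×2,  (4;()) }


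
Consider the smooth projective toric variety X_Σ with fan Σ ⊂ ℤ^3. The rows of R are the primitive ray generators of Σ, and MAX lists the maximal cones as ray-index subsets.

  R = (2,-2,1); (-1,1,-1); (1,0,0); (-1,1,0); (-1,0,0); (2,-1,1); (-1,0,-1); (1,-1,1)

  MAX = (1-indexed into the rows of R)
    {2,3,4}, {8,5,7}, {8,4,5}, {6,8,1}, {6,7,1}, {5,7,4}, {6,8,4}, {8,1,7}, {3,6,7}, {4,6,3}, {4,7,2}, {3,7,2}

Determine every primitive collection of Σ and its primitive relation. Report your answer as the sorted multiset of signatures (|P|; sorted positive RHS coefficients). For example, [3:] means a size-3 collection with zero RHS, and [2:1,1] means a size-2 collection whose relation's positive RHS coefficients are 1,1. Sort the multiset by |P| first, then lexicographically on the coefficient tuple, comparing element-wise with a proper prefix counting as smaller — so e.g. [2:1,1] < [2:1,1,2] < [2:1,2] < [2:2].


Σ has 14 primitive collections:

  P={2,8}:  v_{2} + v_{8} = 0  ⇒ sig = [2:]
  P={3,5}:  v_{3} + v_{5} = 0  ⇒ sig = [2:]
  P={1,4}:  v_{1} + v_{4} = v_{8}  ⇒ sig = [2:1]
  P={2,6}:  v_{2} + v_{6} = v_{3}  ⇒ sig = [2:1]
  P={3,8}:  v_{3} + v_{8} = v_{6}  ⇒ sig = [2:1]
  P={5,6}:  v_{5} + v_{6} = v_{8}  ⇒ sig = [2:1]
  P={1,2}:  v_{1} + v_{2} = v_{6} + v_{7}  ⇒ sig = [2:1,1]
  P={2,5}:  v_{2} + v_{5} = v_{4} + v_{7}  ⇒ sig = [2:1,1]
  P={1,3}:  v_{1} + v_{3} = 2·v_{6} + v_{7}  ⇒ sig = [2:1,2]
  P={1,5}:  v_{1} + v_{5} = v_{7} + 2·v_{8}  ⇒ sig = [2:1,2]
  P={4,6,7}:  v_{4} + v_{6} + v_{7} = 0  ⇒ sig = [3:]
  P={3,4,7}:  v_{3} + v_{4} + v_{7} = v_{2}  ⇒ sig = [3:1]
  P={4,7,8}:  v_{4} + v_{7} + v_{8} = v_{5}  ⇒ sig = [3:1]
  P={6,7,8}:  v_{6} + v_{7} + v_{8} = v_{1}  ⇒ sig = [3:1]

Signatures (|P|; sorted positive RHS coefficients), sorted:
    [2:]
    [2:]
    [2:1]
    [2:1]
    [2:1]
    [2:1]
    [2:1,1]
    [2:1,1]
    [2:1,2]
    [2:1,2]
    [3:]
    [3:1]
    [3:1]
    [3:1]


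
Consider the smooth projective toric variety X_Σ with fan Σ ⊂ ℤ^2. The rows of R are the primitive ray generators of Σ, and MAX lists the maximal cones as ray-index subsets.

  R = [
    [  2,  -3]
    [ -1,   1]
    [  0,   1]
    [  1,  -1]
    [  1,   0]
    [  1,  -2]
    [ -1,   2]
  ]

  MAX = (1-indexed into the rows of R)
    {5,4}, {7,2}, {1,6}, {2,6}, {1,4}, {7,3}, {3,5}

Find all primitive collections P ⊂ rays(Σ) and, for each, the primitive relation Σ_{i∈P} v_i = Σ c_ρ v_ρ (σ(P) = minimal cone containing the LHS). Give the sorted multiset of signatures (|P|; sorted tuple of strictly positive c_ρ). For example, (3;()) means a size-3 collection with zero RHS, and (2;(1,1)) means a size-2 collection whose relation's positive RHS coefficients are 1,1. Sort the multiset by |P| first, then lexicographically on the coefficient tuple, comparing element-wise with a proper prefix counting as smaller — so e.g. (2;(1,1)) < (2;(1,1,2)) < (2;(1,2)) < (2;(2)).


The 14 primitive collections of Σ (r=7, n=2):

  {2,4}:  v_{2} + v_{4} = 0  ⇒ sig = (2;())
  {6,7}:  v_{6} + v_{7} = 0  ⇒ sig = (2;())
  {1,2}:  v_{1} + v_{2} = v_{6}  ⇒ sig = (2;(1))
  {1,7}:  v_{1} + v_{7} = v_{4}  ⇒ sig = (2;(1))
  {2,3}:  v_{2} + v_{3} = v_{7}  ⇒ sig = (2;(1))
  {2,5}:  v_{2} + v_{5} = v_{3}  ⇒ sig = (2;(1))
  {3,4}:  v_{3} + v_{4} = v_{5}  ⇒ sig = (2;(1))
  {3,6}:  v_{3} + v_{6} = v_{4}  ⇒ sig = (2;(1))
  {4,6}:  v_{4} + v_{6} = v_{1}  ⇒ sig = (2;(1))
  {4,7}:  v_{4} + v_{7} = v_{3}  ⇒ sig = (2;(1))
  {1,3}:  v_{1} + v_{3} = 2·v_{4}  ⇒ sig = (2;(2))
  {5,6}:  v_{5} + v_{6} = 2·v_{4}  ⇒ sig = (2;(2))
  {5,7}:  v_{5} + v_{7} = 2·v_{3}  ⇒ sig = (2;(2))
  {1,5}:  v_{1} + v_{5} = 3·v_{4}  ⇒ sig = (2;(3))

Signatures (|P|; sorted positive RHS coefficients), sorted:
    |P|=2: 14 collections, coeffs (), (), (1), (1), (1), (1), (1), (1), (1), (1), (2), (2), (2), (3)
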